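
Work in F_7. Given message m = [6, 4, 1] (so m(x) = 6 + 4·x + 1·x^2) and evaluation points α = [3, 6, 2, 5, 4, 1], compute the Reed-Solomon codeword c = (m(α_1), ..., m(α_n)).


c = [6, 3, 4, 2, 3, 4]

Message polynomial: m(x) = 6 + 4·x + 1·x^2 (mod 7).
For each evaluation point α_i, compute m(α_i) mod 7:
  α_1 = 3: Horner steps 1 → 0 → 6, so m(3) = 6.
  α_2 = 6: Horner steps 1 → 3 → 3, so m(6) = 3.
  α_3 = 2: Horner steps 1 → 6 → 4, so m(2) = 4.
  α_4 = 5: Horner steps 1 → 2 → 2, so m(5) = 2.
  α_5 = 4: Horner steps 1 → 1 → 3, so m(4) = 3.
  α_6 = 1: Horner steps 1 → 5 → 4, so m(1) = 4.
Codeword c = [6, 3, 4, 2, 3, 4] ∈ F_7^6.


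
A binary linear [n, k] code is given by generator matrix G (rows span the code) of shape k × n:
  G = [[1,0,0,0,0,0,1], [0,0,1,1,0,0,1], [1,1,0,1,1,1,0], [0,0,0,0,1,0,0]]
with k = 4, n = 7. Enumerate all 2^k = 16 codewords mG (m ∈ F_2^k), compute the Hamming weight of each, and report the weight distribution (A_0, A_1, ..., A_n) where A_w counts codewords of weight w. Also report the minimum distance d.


Weight distribution: A_0 = 1, A_1 = 1, A_2 = 1, A_3 = 4, A_4 = 5, A_5 = 3, A_6 = 1. Minimum distance d = 1.

Enumerate all 2^4 = 16 messages m ∈ F_2^4.
For each, compute codeword c = mG in F_2^7, then tally its weight.
  m = 0000 → c = 0000000, weight = 0.
  m = 1000 → c = 1000001, weight = 2.
  m = 0100 → c = 0011001, weight = 3.
  m = 1100 → c = 1011000, weight = 3.
  m = 0010 → c = 1101110, weight = 5.
  m = 1010 → c = 0101111, weight = 5.
  m = 0110 → c = 1110111, weight = 6.
  m = 1110 → c = 0110110, weight = 4.
  m = 0001 → c = 0000100, weight = 1.
  m = 1001 → c = 1000101, weight = 3.
  m = 0101 → c = 0011101, weight = 4.
  m = 1101 → c = 1011100, weight = 4.
  m = 0011 → c = 1101010, weight = 4.
  m = 1011 → c = 0101011, weight = 4.
  m = 0111 → c = 1110011, weight = 5.
  m = 1111 → c = 0110010, weight = 3.
Tally weights:
  weight 0: 1 codewords.
  weight 1: 1 codewords.
  weight 2: 1 codewords.
  weight 3: 4 codewords.
  weight 4: 5 codewords.
  weight 5: 3 codewords.
  weight 6: 1 codewords.
Minimum distance d = smallest w > 0 with A_w > 0 = 1.
Sanity: Σ A_w = 16 = 2^4 = 16 ✓.


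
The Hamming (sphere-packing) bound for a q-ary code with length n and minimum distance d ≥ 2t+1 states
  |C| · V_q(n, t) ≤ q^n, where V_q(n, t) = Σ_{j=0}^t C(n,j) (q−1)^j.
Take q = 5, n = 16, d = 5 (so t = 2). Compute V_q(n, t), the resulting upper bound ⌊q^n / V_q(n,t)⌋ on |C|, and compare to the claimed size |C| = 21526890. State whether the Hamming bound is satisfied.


V_q(n, t) = 1985, q^n = 152587890625, Hamming bound = 76870473, |C| = 21526890 ≤ bound (satisfied).

Step 1: Compute V_q(n, t) = Σ_{j=0}^2 C(n, j) (q−1)^j.
  j = 0: C(16,0)·(4)^0 = 1·1 = 1.
  j = 1: C(16,1)·(4)^1 = 16·4 = 64.
  j = 2: C(16,2)·(4)^2 = 120·16 = 1920.
  V_q(n, t) = 1 + 64 + 1920 = 1985.
Step 2: q^n = 5^16 = 152587890625.
Step 3: Hamming bound ⌊q^n / V_q(n,t)⌋ = ⌊152587890625/1985⌋ = 76870473.
Step 4: Compare |C| = 21526890 to 76870473: satisfied.
The claimed |C| lies below the Hamming bound.


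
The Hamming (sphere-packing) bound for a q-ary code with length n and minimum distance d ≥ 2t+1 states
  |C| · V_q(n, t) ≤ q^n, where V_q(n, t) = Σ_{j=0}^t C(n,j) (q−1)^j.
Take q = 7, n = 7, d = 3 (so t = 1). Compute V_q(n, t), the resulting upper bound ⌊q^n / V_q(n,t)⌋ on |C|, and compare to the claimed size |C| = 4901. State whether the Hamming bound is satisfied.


V_q(n, t) = 43, q^n = 823543, Hamming bound = 19152, |C| = 4901 ≤ bound (satisfied).

Step 1: Compute V_q(n, t) = Σ_{j=0}^1 C(n, j) (q−1)^j.
  j = 0: C(7,0)·(6)^0 = 1·1 = 1.
  j = 1: C(7,1)·(6)^1 = 7·6 = 42.
  V_q(n, t) = 1 + 42 = 43.
Step 2: q^n = 7^7 = 823543.
Step 3: Hamming bound ⌊q^n / V_q(n,t)⌋ = ⌊823543/43⌋ = 19152.
Step 4: Compare |C| = 4901 to 19152: satisfied.
The claimed |C| lies below the Hamming bound.


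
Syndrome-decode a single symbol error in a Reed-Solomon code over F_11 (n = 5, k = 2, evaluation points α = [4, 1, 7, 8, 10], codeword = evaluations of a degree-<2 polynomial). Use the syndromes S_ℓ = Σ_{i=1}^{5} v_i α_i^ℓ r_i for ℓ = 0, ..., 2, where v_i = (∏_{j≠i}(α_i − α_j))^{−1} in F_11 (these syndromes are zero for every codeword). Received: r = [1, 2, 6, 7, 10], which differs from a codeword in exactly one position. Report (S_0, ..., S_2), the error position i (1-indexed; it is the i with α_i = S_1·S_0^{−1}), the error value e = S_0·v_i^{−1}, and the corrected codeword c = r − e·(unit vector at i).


S = (5, 2, 3), error at position 3, error magnitude e = 6, c = [1, 2, 0, 7, 10].

Step 1: column multipliers v_i = (∏_{j≠i}(α_i − α_j))^{−1} mod 11.
  i = 1 (α = 4): (4−1)(4−7)(4−8)(4−10) = 3·(−3)·(−4)·(−6) = −216 ≡ 4, so v_1 = 4^{−1} = 3 (mod 11).
  i = 2 (α = 1): (1−4)(1−7)(1−8)(1−10) = (−3)·(−6)·(−7)·(−9) = 1134 ≡ 1, so v_2 = 1^{−1} = 1 (mod 11).
  i = 3 (α = 7): (7−4)(7−1)(7−8)(7−10) = 3·6·(−1)·(−3) = 54 ≡ 10, so v_3 = 10^{−1} = 10 (mod 11).
  i = 4 (α = 8): (8−4)(8−1)(8−7)(8−10) = 4·7·1·(−2) = −56 ≡ 10, so v_4 = 10^{−1} = 10 (mod 11).
  i = 5 (α = 10): (10−4)(10−1)(10−7)(10−8) = 6·9·3·2 = 324 ≡ 5, so v_5 = 5^{−1} = 9 (mod 11).
  v = [3, 1, 10, 10, 9].
Step 2: syndromes of r = [1, 2, 6, 7, 10] (all sums mod 11).
  S_0 = Σ v_i r_i = 3·1 + 1·2 + 10·6 + 10·7 + 9·10 = 225 ≡ 5.
  S_1 = Σ v_i α_i r_i = 3·4·1 + 1·1·2 + 10·7·6 + 10·8·7 + 9·10·10 = 1894 ≡ 2.
  α_i^2 mod 11 = [5, 1, 5, 9, 1].
  S_2 = Σ v_i α_i^2 r_i = 3·5·1 + 1·1·2 + 10·5·6 + 10·9·7 + 9·1·10 = 1037 ≡ 3.
  S = (5, 2, 3) ≠ 0, so r is not a codeword (an error is present).
Step 3: locate the error. For a single error e at position i, S_ℓ = v_i·e·α_i^ℓ, so α_err = S_1/S_0.
  S_0^{−1} = 5^{−1} = 9 (mod 11), so α_err = 2·9 = 18 ≡ 7 = α_3. Error position i = 3.
  Consistency check: S_2/S_1 = 3·6 = 18 ≡ 7 = α_err ✓ (single-error assumption holds).
Step 4: error magnitude e = S_0/v_3 = S_0·∏_{j≠3}(α_3 − α_j) = 5·10 = 50 ≡ 6 (mod 11).
Step 5: correct position 3: c_3 = r_3 − e = 6 − 6 ≡ 0 (mod 11). Hence c = [1, 2, 0, 7, 10].
  Check: interpolating c through the α_i gives m(x) = 6 + 7·x (degree < 2) with m(α_i) = c_i for every i, so c is indeed a codeword.


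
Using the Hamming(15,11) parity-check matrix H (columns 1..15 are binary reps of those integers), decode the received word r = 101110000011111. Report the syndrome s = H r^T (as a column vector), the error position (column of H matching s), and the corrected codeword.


s = (1, 0, 0, 0)^T, error position = 8, corrected codeword c = 101110010011111

Compute s = H r^T mod 2 one row at a time:
  s_1 = 0 + 0 + 0 + 1 + 1 + 1 + 1 + 1 = 5 ≡ 1 (mod 2).
  s_2 = 1 + 1 + 0 + 0 + 1 + 1 + 1 + 1 = 6 ≡ 0 (mod 2).
  s_3 = 0 + 1 + 0 + 0 + 0 + 1 + 1 + 1 = 4 ≡ 0 (mod 2).
  s_4 = 1 + 1 + 1 + 0 + 0 + 1 + 1 + 1 = 6 ≡ 0 (mod 2).
s = (1, 0, 0, 0)^T — this equals column 8 of H (binary 1000), so error is at position 8.
Correct: flip bit 8 of r = 101110000011111 to get c = 101110010011111.


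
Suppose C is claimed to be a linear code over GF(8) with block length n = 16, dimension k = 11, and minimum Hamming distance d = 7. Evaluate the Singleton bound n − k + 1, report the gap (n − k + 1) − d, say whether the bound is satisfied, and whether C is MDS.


Singleton RHS = n − k + 1 = 6, slack = -1, bound violated (no such code; not MDS).

Singleton bound: d ≤ n − k + 1.
Here n = 16, k = 11, so n − k + 1 = 6.
Given d = 7, check d ≤ 6: NO.
Slack = (n − k + 1) − d = -1.
The slack is negative: d = 7 exceeds n − k + 1 = 6 by 1, so the Singleton bound is violated and no linear [16, 11, 7]_8 code can exist. In particular it is not MDS (MDS requires d = n − k + 1 exactly).
Description: the claimed parameters are [16, 11, 7]_8; such a code would be impossible (violates the Singleton bound).


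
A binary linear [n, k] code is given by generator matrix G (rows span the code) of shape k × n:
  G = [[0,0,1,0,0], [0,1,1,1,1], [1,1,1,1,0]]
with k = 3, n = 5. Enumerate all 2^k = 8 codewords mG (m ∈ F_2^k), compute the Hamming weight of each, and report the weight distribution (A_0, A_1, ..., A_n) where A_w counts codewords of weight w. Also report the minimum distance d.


Weight distribution: A_0 = 1, A_1 = 1, A_2 = 1, A_3 = 3, A_4 = 2. Minimum distance d = 1.

Enumerate all 2^3 = 8 messages m ∈ F_2^3.
For each, compute codeword c = mG in F_2^5, then tally its weight.
  m = 000 → c = 00000, weight = 0.
  m = 100 → c = 00100, weight = 1.
  m = 010 → c = 01111, weight = 4.
  m = 110 → c = 01011, weight = 3.
  m = 001 → c = 11110, weight = 4.
  m = 101 → c = 11010, weight = 3.
  m = 011 → c = 10001, weight = 2.
  m = 111 → c = 10101, weight = 3.
Tally weights:
  weight 0: 1 codewords.
  weight 1: 1 codewords.
  weight 2: 1 codewords.
  weight 3: 3 codewords.
  weight 4: 2 codewords.
Minimum distance d = smallest w > 0 with A_w > 0 = 1.
Sanity: Σ A_w = 8 = 2^3 = 8 ✓.


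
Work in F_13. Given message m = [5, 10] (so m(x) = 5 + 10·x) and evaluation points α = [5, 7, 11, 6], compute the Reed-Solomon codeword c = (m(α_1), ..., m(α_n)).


c = [3, 10, 11, 0]

Message polynomial: m(x) = 5 + 10·x (mod 13).
For each evaluation point α_i, compute m(α_i) mod 13:
  α_1 = 5: Horner steps 10 → 3, so m(5) = 3.
  α_2 = 7: Horner steps 10 → 10, so m(7) = 10.
  α_3 = 11: Horner steps 10 → 11, so m(11) = 11.
  α_4 = 6: Horner steps 10 → 0, so m(6) = 0.
Codeword c = [3, 10, 11, 0] ∈ F_13^4.


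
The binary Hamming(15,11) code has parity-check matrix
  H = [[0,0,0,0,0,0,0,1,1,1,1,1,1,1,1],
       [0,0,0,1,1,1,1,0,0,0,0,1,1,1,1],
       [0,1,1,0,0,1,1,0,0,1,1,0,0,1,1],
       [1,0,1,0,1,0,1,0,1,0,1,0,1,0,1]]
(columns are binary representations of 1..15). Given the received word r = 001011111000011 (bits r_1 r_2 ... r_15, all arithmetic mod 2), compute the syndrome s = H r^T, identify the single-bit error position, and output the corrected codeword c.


s = (0, 1, 1, 1)^T, error position = 7, corrected codeword c = 001011011000011

Compute s = H r^T mod 2 one row at a time:
  s_1 = 1 + 1 + 0 + 0 + 0 + 0 + 1 + 1 = 4 ≡ 0 (mod 2).
  s_2 = 0 + 1 + 1 + 1 + 0 + 0 + 1 + 1 = 5 ≡ 1 (mod 2).
  s_3 = 0 + 1 + 1 + 1 + 0 + 0 + 1 + 1 = 5 ≡ 1 (mod 2).
  s_4 = 0 + 1 + 1 + 1 + 1 + 0 + 0 + 1 = 5 ≡ 1 (mod 2).
s = (0, 1, 1, 1)^T — this equals column 7 of H (binary 0111), so error is at position 7.
Correct: flip bit 7 of r = 001011111000011 to get c = 001011011000011.


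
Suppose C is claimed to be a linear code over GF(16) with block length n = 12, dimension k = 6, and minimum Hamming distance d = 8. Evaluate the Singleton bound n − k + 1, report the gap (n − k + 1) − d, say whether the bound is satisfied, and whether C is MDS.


Singleton RHS = n − k + 1 = 7, slack = -1, bound violated (no such code; not MDS).

Singleton bound: d ≤ n − k + 1.
Here n = 12, k = 6, so n − k + 1 = 7.
Given d = 8, check d ≤ 7: NO.
Slack = (n − k + 1) − d = -1.
The slack is negative: d = 8 exceeds n − k + 1 = 7 by 1, so the Singleton bound is violated and no linear [12, 6, 8]_16 code can exist. In particular it is not MDS (MDS requires d = n − k + 1 exactly).
Description: the claimed parameters are [12, 6, 8]_16; such a code would be impossible (violates the Singleton bound).


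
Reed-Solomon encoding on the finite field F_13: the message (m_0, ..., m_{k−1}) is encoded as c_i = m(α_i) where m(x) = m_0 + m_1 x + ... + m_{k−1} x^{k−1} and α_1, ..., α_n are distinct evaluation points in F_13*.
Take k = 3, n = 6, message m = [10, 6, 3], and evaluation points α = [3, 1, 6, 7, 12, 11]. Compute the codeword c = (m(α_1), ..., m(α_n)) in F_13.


c = [3, 6, 11, 4, 7, 10]

Message polynomial: m(x) = 10 + 6·x + 3·x^2 (mod 13).
For each evaluation point α_i, compute m(α_i) mod 13:
  α_1 = 3: Horner steps 3 → 2 → 3, so m(3) = 3.
  α_2 = 1: Horner steps 3 → 9 → 6, so m(1) = 6.
  α_3 = 6: Horner steps 3 → 11 → 11, so m(6) = 11.
  α_4 = 7: Horner steps 3 → 1 → 4, so m(7) = 4.
  α_5 = 12: Horner steps 3 → 3 → 7, so m(12) = 7.
  α_6 = 11: Horner steps 3 → 0 → 10, so m(11) = 10.
Codeword c = [3, 6, 11, 4, 7, 10] ∈ F_13^6.


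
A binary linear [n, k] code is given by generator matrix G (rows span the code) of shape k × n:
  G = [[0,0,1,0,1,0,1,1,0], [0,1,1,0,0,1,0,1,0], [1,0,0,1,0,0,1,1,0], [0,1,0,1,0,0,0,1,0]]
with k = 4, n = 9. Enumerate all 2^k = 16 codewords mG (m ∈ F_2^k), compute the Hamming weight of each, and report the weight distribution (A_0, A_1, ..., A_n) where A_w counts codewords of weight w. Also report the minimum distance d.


Weight distribution: A_0 = 1, A_3 = 4, A_4 = 5, A_5 = 4, A_6 = 2. Minimum distance d = 3.

Enumerate all 2^4 = 16 messages m ∈ F_2^4.
For each, compute codeword c = mG in F_2^9, then tally its weight.
  m = 0000 → c = 000000000, weight = 0.
  m = 1000 → c = 001010110, weight = 4.
  m = 0100 → c = 011001010, weight = 4.
  m = 1100 → c = 010011100, weight = 4.
  m = 0010 → c = 100100110, weight = 4.
  m = 1010 → c = 101110000, weight = 4.
  m = 0110 → c = 111101100, weight = 6.
  m = 1110 → c = 110111010, weight = 6.
  m = 0001 → c = 010100010, weight = 3.
  m = 1001 → c = 011110100, weight = 5.
  m = 0101 → c = 001101000, weight = 3.
  m = 1101 → c = 000111110, weight = 5.
  m = 0011 → c = 110000100, weight = 3.
  m = 1011 → c = 111010010, weight = 5.
  m = 0111 → c = 101001110, weight = 5.
  m = 1111 → c = 100011000, weight = 3.
Tally weights:
  weight 0: 1 codewords.
  weight 3: 4 codewords.
  weight 4: 5 codewords.
  weight 5: 4 codewords.
  weight 6: 2 codewords.
Minimum distance d = smallest w > 0 with A_w > 0 = 3.
Sanity: Σ A_w = 16 = 2^4 = 16 ✓.


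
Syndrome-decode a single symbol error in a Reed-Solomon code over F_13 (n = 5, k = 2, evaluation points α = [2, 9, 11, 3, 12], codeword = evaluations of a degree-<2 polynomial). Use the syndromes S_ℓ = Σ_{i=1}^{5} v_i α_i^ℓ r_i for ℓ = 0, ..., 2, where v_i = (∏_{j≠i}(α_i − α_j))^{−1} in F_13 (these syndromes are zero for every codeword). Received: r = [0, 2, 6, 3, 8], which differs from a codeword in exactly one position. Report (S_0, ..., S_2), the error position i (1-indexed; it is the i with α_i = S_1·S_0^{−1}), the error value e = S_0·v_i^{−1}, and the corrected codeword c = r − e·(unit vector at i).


S = (2, 4, 8), error at position 1, error magnitude e = 12, c = [1, 2, 6, 3, 8].

Step 1: column multipliers v_i = (∏_{j≠i}(α_i − α_j))^{−1} mod 13.
  i = 1 (α = 2): (2−9)(2−11)(2−3)(2−12) = (−7)·(−9)·(−1)·(−10) = 630 ≡ 6, so v_1 = 6^{−1} = 11 (mod 13).
  i = 2 (α = 9): (9−2)(9−11)(9−3)(9−12) = 7·(−2)·6·(−3) = 252 ≡ 5, so v_2 = 5^{−1} = 8 (mod 13).
  i = 3 (α = 11): (11−2)(11−9)(11−3)(11−12) = 9·2·8·(−1) = −144 ≡ 12, so v_3 = 12^{−1} = 12 (mod 13).
  i = 4 (α = 3): (3−2)(3−9)(3−11)(3−12) = 1·(−6)·(−8)·(−9) = −432 ≡ 10, so v_4 = 10^{−1} = 4 (mod 13).
  i = 5 (α = 12): (12−2)(12−9)(12−11)(12−3) = 10·3·1·9 = 270 ≡ 10, so v_5 = 10^{−1} = 4 (mod 13).
  v = [11, 8, 12, 4, 4].
Step 2: syndromes of r = [0, 2, 6, 3, 8] (all sums mod 13).
  S_0 = Σ v_i r_i = 11·0 + 8·2 + 12·6 + 4·3 + 4·8 = 132 ≡ 2.
  S_1 = Σ v_i α_i r_i = 11·2·0 + 8·9·2 + 12·11·6 + 4·3·3 + 4·12·8 = 1356 ≡ 4.
  α_i^2 mod 13 = [4, 3, 4, 9, 1].
  S_2 = Σ v_i α_i^2 r_i = 11·4·0 + 8·3·2 + 12·4·6 + 4·9·3 + 4·1·8 = 476 ≡ 8.
  S = (2, 4, 8) ≠ 0, so r is not a codeword (an error is present).
Step 3: locate the error. For a single error e at position i, S_ℓ = v_i·e·α_i^ℓ, so α_err = S_1/S_0.
  S_0^{−1} = 2^{−1} = 7 (mod 13), so α_err = 4·7 = 28 ≡ 2 = α_1. Error position i = 1.
  Consistency check: S_2/S_1 = 8·10 = 80 ≡ 2 = α_err ✓ (single-error assumption holds).
Step 4: error magnitude e = S_0/v_1 = S_0·∏_{j≠1}(α_1 − α_j) = 2·6 = 12 ≡ 12 (mod 13).
Step 5: correct position 1: c_1 = r_1 − e = 0 − 12 ≡ 1 (mod 13). Hence c = [1, 2, 6, 3, 8].
  Check: interpolating c through the α_i gives m(x) = 10 + 2·x (degree < 2) with m(α_i) = c_i for every i, so c is indeed a codeword.


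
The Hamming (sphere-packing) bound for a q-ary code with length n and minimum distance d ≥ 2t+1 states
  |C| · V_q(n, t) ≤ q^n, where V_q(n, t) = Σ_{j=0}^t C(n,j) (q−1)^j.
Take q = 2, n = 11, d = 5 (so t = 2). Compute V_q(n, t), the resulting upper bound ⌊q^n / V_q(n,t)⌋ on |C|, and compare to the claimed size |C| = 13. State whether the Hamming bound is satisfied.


V_q(n, t) = 67, q^n = 2048, Hamming bound = 30, |C| = 13 ≤ bound (satisfied).

Step 1: Compute V_q(n, t) = Σ_{j=0}^2 C(n, j) (q−1)^j.
  j = 0: C(11,0)·(1)^0 = 1·1 = 1.
  j = 1: C(11,1)·(1)^1 = 11·1 = 11.
  j = 2: C(11,2)·(1)^2 = 55·1 = 55.
  V_q(n, t) = 1 + 11 + 55 = 67.
Step 2: q^n = 2^11 = 2048.
Step 3: Hamming bound ⌊q^n / V_q(n,t)⌋ = ⌊2048/67⌋ = 30.
Step 4: Compare |C| = 13 to 30: satisfied.
The claimed |C| lies below the Hamming bound.


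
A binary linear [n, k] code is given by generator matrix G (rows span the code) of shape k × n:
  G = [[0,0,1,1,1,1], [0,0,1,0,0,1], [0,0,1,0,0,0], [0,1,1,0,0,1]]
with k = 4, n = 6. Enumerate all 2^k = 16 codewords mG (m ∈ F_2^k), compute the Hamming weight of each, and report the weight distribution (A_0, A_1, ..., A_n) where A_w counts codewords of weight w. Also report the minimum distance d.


Weight distribution: A_0 = 1, A_1 = 3, A_2 = 4, A_3 = 4, A_4 = 3, A_5 = 1. Minimum distance d = 1.

Enumerate all 2^4 = 16 messages m ∈ F_2^4.
For each, compute codeword c = mG in F_2^6, then tally its weight.
  m = 0000 → c = 000000, weight = 0.
  m = 1000 → c = 001111, weight = 4.
  m = 0100 → c = 001001, weight = 2.
  m = 1100 → c = 000110, weight = 2.
  m = 0010 → c = 001000, weight = 1.
  m = 1010 → c = 000111, weight = 3.
  m = 0110 → c = 000001, weight = 1.
  m = 1110 → c = 001110, weight = 3.
  m = 0001 → c = 011001, weight = 3.
  m = 1001 → c = 010110, weight = 3.
  m = 0101 → c = 010000, weight = 1.
  m = 1101 → c = 011111, weight = 5.
  m = 0011 → c = 010001, weight = 2.
  m = 1011 → c = 011110, weight = 4.
  m = 0111 → c = 011000, weight = 2.
  m = 1111 → c = 010111, weight = 4.
Tally weights:
  weight 0: 1 codewords.
  weight 1: 3 codewords.
  weight 2: 4 codewords.
  weight 3: 4 codewords.
  weight 4: 3 codewords.
  weight 5: 1 codewords.
Minimum distance d = smallest w > 0 with A_w > 0 = 1.
Sanity: Σ A_w = 16 = 2^4 = 16 ✓.


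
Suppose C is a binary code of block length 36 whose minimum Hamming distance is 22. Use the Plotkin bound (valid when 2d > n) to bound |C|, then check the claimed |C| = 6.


Plotkin bound M ≤ 4; given |C| = 6 > bound (violated).

Check applicability: 2d = 44, n = 36.
2d − n = 8 > 0, so Plotkin applies.
Compute d/(2d−n) = 22/8 ≈ 2.7500.
⌊d/(2d−n)⌋ = 2.
Plotkin bound: M ≤ 2·2 = 4.
Given |C| = 6, check: VIOLATED.
This |C| is above the Plotkin bound, so no binary code with n = 36, d = 22 and 6 codewords exists.


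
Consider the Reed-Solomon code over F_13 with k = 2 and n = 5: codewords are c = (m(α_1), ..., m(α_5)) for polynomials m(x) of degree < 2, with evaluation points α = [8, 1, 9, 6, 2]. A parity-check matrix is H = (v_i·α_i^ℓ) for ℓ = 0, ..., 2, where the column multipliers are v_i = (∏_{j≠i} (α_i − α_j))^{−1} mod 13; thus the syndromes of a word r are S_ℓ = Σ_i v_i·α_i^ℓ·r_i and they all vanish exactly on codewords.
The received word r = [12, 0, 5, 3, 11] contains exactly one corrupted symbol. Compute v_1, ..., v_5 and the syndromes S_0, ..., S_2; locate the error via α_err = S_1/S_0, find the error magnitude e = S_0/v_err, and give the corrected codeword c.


S = (5, 6, 2), error at position 3, error magnitude e = 8, c = [12, 0, 10, 3, 11].

Step 1: column multipliers v_i = (∏_{j≠i}(α_i − α_j))^{−1} mod 13.
  i = 1 (α = 8): (8−1)(8−9)(8−6)(8−2) = 7·(−1)·2·6 = −84 ≡ 7, so v_1 = 7^{−1} = 2 (mod 13).
  i = 2 (α = 1): (1−8)(1−9)(1−6)(1−2) = (−7)·(−8)·(−5)·(−1) = 280 ≡ 7, so v_2 = 7^{−1} = 2 (mod 13).
  i = 3 (α = 9): (9−8)(9−1)(9−6)(9−2) = 1·8·3·7 = 168 ≡ 12, so v_3 = 12^{−1} = 12 (mod 13).
  i = 4 (α = 6): (6−8)(6−1)(6−9)(6−2) = (−2)·5·(−3)·4 = 120 ≡ 3, so v_4 = 3^{−1} = 9 (mod 13).
  i = 5 (α = 2): (2−8)(2−1)(2−9)(2−6) = (−6)·1·(−7)·(−4) = −168 ≡ 1, so v_5 = 1^{−1} = 1 (mod 13).
  v = [2, 2, 12, 9, 1].
Step 2: syndromes of r = [12, 0, 5, 3, 11] (all sums mod 13).
  S_0 = Σ v_i r_i = 2·12 + 2·0 + 12·5 + 9·3 + 1·11 = 122 ≡ 5.
  S_1 = Σ v_i α_i r_i = 2·8·12 + 2·1·0 + 12·9·5 + 9·6·3 + 1·2·11 = 916 ≡ 6.
  α_i^2 mod 13 = [12, 1, 3, 10, 4].
  S_2 = Σ v_i α_i^2 r_i = 2·12·12 + 2·1·0 + 12·3·5 + 9·10·3 + 1·4·11 = 782 ≡ 2.
  S = (5, 6, 2) ≠ 0, so r is not a codeword (an error is present).
Step 3: locate the error. For a single error e at position i, S_ℓ = v_i·e·α_i^ℓ, so α_err = S_1/S_0.
  S_0^{−1} = 5^{−1} = 8 (mod 13), so α_err = 6·8 = 48 ≡ 9 = α_3. Error position i = 3.
  Consistency check: S_2/S_1 = 2·11 = 22 ≡ 9 = α_err ✓ (single-error assumption holds).
Step 4: error magnitude e = S_0/v_3 = S_0·∏_{j≠3}(α_3 − α_j) = 5·12 = 60 ≡ 8 (mod 13).
Step 5: correct position 3: c_3 = r_3 − e = 5 − 8 ≡ 10 (mod 13). Hence c = [12, 0, 10, 3, 11].
  Check: interpolating c through the α_i gives m(x) = 2 + 11·x (degree < 2) with m(α_i) = c_i for every i, so c is indeed a codeword.


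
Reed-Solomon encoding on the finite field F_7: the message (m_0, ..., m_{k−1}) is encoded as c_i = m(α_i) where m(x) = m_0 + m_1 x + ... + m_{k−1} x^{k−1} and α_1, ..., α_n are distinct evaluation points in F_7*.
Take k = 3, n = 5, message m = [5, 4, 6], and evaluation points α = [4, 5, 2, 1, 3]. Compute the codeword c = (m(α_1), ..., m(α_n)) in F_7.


c = [5, 0, 2, 1, 1]

Message polynomial: m(x) = 5 + 4·x + 6·x^2 (mod 7).
For each evaluation point α_i, compute m(α_i) mod 7:
  α_1 = 4: Horner steps 6 → 0 → 5, so m(4) = 5.
  α_2 = 5: Horner steps 6 → 6 → 0, so m(5) = 0.
  α_3 = 2: Horner steps 6 → 2 → 2, so m(2) = 2.
  α_4 = 1: Horner steps 6 → 3 → 1, so m(1) = 1.
  α_5 = 3: Horner steps 6 → 1 → 1, so m(3) = 1.
Codeword c = [5, 0, 2, 1, 1] ∈ F_7^5.


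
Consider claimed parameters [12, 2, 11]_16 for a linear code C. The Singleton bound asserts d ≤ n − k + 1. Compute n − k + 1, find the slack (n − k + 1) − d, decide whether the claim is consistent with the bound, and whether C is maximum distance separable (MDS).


Singleton RHS = n − k + 1 = 11, slack = 0, bound satisfied, MDS.

Singleton bound: d ≤ n − k + 1.
Here n = 12, k = 2, so n − k + 1 = 11.
Given d = 11, check d ≤ 11: YES.
Slack = (n − k + 1) − d = 0.
The code is MDS (slack = 0).
Description: the claimed parameters are [12, 2, 11]_16; such a code would be MDS (meets Singleton bound).


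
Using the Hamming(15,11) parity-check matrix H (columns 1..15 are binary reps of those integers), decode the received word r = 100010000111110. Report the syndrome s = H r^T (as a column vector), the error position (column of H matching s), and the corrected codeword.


s = (1, 0, 1, 0)^T, error position = 10, corrected codeword c = 100010000011110

Compute s = H r^T mod 2 one row at a time:
  s_1 = 0 + 0 + 1 + 1 + 1 + 1 + 1 + 0 = 5 ≡ 1 (mod 2).
  s_2 = 0 + 1 + 0 + 0 + 1 + 1 + 1 + 0 = 4 ≡ 0 (mod 2).
  s_3 = 0 + 0 + 0 + 0 + 1 + 1 + 1 + 0 = 3 ≡ 1 (mod 2).
  s_4 = 1 + 0 + 1 + 0 + 0 + 1 + 1 + 0 = 4 ≡ 0 (mod 2).
s = (1, 0, 1, 0)^T — this equals column 10 of H (binary 1010), so error is at position 10.
Correct: flip bit 10 of r = 100010000111110 to get c = 100010000011110.


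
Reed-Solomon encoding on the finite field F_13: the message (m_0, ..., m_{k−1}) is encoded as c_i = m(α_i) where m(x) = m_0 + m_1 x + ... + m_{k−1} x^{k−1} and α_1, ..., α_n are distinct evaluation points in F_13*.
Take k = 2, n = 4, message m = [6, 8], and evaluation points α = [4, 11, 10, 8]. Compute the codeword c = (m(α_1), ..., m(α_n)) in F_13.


c = [12, 3, 8, 5]

Message polynomial: m(x) = 6 + 8·x (mod 13).
For each evaluation point α_i, compute m(α_i) mod 13:
  α_1 = 4: Horner steps 8 → 12, so m(4) = 12.
  α_2 = 11: Horner steps 8 → 3, so m(11) = 3.
  α_3 = 10: Horner steps 8 → 8, so m(10) = 8.
  α_4 = 8: Horner steps 8 → 5, so m(8) = 5.
Codeword c = [12, 3, 8, 5] ∈ F_13^4.


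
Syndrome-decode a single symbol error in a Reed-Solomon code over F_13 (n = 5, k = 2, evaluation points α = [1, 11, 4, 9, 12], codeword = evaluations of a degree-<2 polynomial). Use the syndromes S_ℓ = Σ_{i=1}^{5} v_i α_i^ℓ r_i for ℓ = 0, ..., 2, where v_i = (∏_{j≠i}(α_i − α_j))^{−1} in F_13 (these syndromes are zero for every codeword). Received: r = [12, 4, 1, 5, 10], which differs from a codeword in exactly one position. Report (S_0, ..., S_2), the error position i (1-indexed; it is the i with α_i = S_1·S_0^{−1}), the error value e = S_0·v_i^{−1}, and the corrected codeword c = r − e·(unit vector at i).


S = (3, 3, 3), error at position 1, error magnitude e = 3, c = [9, 4, 1, 5, 10].

Step 1: column multipliers v_i = (∏_{j≠i}(α_i − α_j))^{−1} mod 13.
  i = 1 (α = 1): (1−11)(1−4)(1−9)(1−12) = (−10)·(−3)·(−8)·(−11) = 2640 ≡ 1, so v_1 = 1^{−1} = 1 (mod 13).
  i = 2 (α = 11): (11−1)(11−4)(11−9)(11−12) = 10·7·2·(−1) = −140 ≡ 3, so v_2 = 3^{−1} = 9 (mod 13).
  i = 3 (α = 4): (4−1)(4−11)(4−9)(4−12) = 3·(−7)·(−5)·(−8) = −840 ≡ 5, so v_3 = 5^{−1} = 8 (mod 13).
  i = 4 (α = 9): (9−1)(9−11)(9−4)(9−12) = 8·(−2)·5·(−3) = 240 ≡ 6, so v_4 = 6^{−1} = 11 (mod 13).
  i = 5 (α = 12): (12−1)(12−11)(12−4)(12−9) = 11·1·8·3 = 264 ≡ 4, so v_5 = 4^{−1} = 10 (mod 13).
  v = [1, 9, 8, 11, 10].
Step 2: syndromes of r = [12, 4, 1, 5, 10] (all sums mod 13).
  S_0 = Σ v_i r_i = 1·12 + 9·4 + 8·1 + 11·5 + 10·10 = 211 ≡ 3.
  S_1 = Σ v_i α_i r_i = 1·1·12 + 9·11·4 + 8·4·1 + 11·9·5 + 10·12·10 = 2135 ≡ 3.
  α_i^2 mod 13 = [1, 4, 3, 3, 1].
  S_2 = Σ v_i α_i^2 r_i = 1·1·12 + 9·4·4 + 8·3·1 + 11·3·5 + 10·1·10 = 445 ≡ 3.
  S = (3, 3, 3) ≠ 0, so r is not a codeword (an error is present).
Step 3: locate the error. For a single error e at position i, S_ℓ = v_i·e·α_i^ℓ, so α_err = S_1/S_0.
  S_0^{−1} = 3^{−1} = 9 (mod 13), so α_err = 3·9 = 27 ≡ 1 = α_1. Error position i = 1.
  Consistency check: S_2/S_1 = 3·9 = 27 ≡ 1 = α_err ✓ (single-error assumption holds).
Step 4: error magnitude e = S_0/v_1 = S_0·∏_{j≠1}(α_1 − α_j) = 3·1 = 3 ≡ 3 (mod 13).
Step 5: correct position 1: c_1 = r_1 − e = 12 − 3 ≡ 9 (mod 13). Hence c = [9, 4, 1, 5, 10].
  Check: interpolating c through the α_i gives m(x) = 3 + 6·x (degree < 2) with m(α_i) = c_i for every i, so c is indeed a codeword.


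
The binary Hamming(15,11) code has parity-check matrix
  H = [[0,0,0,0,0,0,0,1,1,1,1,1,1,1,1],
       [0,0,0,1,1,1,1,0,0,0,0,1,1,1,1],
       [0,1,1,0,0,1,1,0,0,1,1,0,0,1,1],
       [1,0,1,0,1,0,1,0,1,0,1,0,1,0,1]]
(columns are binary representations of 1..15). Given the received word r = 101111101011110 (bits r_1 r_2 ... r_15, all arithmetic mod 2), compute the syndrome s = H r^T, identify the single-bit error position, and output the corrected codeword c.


s = (1, 1, 1, 1)^T, error position = 15, corrected codeword c = 101111101011111

Compute s = H r^T mod 2 one row at a time:
  s_1 = 0 + 1 + 0 + 1 + 1 + 1 + 1 + 0 = 5 ≡ 1 (mod 2).
  s_2 = 1 + 1 + 1 + 1 + 1 + 1 + 1 + 0 = 7 ≡ 1 (mod 2).
  s_3 = 0 + 1 + 1 + 1 + 0 + 1 + 1 + 0 = 5 ≡ 1 (mod 2).
  s_4 = 1 + 1 + 1 + 1 + 1 + 1 + 1 + 0 = 7 ≡ 1 (mod 2).
s = (1, 1, 1, 1)^T — this equals column 15 of H (binary 1111), so error is at position 15.
Correct: flip bit 15 of r = 101111101011110 to get c = 101111101011111.


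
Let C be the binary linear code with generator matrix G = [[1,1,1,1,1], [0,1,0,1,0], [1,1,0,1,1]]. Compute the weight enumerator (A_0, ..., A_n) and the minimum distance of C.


Weight distribution: A_0 = 1, A_1 = 1, A_2 = 2, A_3 = 2, A_4 = 1, A_5 = 1. Minimum distance d = 1.

Enumerate all 2^3 = 8 messages m ∈ F_2^3.
For each, compute codeword c = mG in F_2^5, then tally its weight.
  m = 000 → c = 00000, weight = 0.
  m = 100 → c = 11111, weight = 5.
  m = 010 → c = 01010, weight = 2.
  m = 110 → c = 10101, weight = 3.
  m = 001 → c = 11011, weight = 4.
  m = 101 → c = 00100, weight = 1.
  m = 011 → c = 10001, weight = 2.
  m = 111 → c = 01110, weight = 3.
Tally weights:
  weight 0: 1 codewords.
  weight 1: 1 codewords.
  weight 2: 2 codewords.
  weight 3: 2 codewords.
  weight 4: 1 codewords.
  weight 5: 1 codewords.
Minimum distance d = smallest w > 0 with A_w > 0 = 1.
Sanity: Σ A_w = 8 = 2^3 = 8 ✓.


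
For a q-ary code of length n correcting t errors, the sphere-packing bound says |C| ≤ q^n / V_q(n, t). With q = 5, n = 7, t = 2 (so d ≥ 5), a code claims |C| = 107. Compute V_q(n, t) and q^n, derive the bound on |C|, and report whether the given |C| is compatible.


V_q(n, t) = 365, q^n = 78125, Hamming bound = 214, |C| = 107 ≤ bound (satisfied).

Step 1: Compute V_q(n, t) = Σ_{j=0}^2 C(n, j) (q−1)^j.
  j = 0: C(7,0)·(4)^0 = 1·1 = 1.
  j = 1: C(7,1)·(4)^1 = 7·4 = 28.
  j = 2: C(7,2)·(4)^2 = 21·16 = 336.
  V_q(n, t) = 1 + 28 + 336 = 365.
Step 2: q^n = 5^7 = 78125.
Step 3: Hamming bound ⌊q^n / V_q(n,t)⌋ = ⌊78125/365⌋ = 214.
Step 4: Compare |C| = 107 to 214: satisfied.
The claimed |C| lies below the Hamming bound.


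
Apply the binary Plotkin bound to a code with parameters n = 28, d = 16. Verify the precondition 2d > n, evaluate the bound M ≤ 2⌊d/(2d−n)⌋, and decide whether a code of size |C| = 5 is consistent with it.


Plotkin bound M ≤ 8; given |C| = 5 ≤ bound (satisfied).

Check applicability: 2d = 32, n = 28.
2d − n = 4 > 0, so Plotkin applies.
Compute d/(2d−n) = 16/4 ≈ 4.0000.
⌊d/(2d−n)⌋ = 4.
Plotkin bound: M ≤ 2·4 = 8.
Given |C| = 5, check: satisfied.
This |C| is below the Plotkin bound.


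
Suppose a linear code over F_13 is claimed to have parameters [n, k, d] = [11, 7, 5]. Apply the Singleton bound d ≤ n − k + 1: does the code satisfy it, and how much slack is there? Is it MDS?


Singleton RHS = n − k + 1 = 5, slack = 0, bound satisfied, MDS.

Singleton bound: d ≤ n − k + 1.
Here n = 11, k = 7, so n − k + 1 = 5.
Given d = 5, check d ≤ 5: YES.
Slack = (n − k + 1) − d = 0.
The code is MDS (slack = 0).
Description: the claimed parameters are [11, 7, 5]_13; such a code would be MDS (meets Singleton bound).


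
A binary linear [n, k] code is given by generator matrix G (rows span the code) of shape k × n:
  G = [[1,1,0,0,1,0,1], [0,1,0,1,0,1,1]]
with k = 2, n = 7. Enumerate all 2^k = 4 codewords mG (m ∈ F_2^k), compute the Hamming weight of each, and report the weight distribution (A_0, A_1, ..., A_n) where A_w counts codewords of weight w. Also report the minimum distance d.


Weight distribution: A_0 = 1, A_4 = 3. Minimum distance d = 4.

Enumerate all 2^2 = 4 messages m ∈ F_2^2.
For each, compute codeword c = mG in F_2^7, then tally its weight.
  m = 00 → c = 0000000, weight = 0.
  m = 10 → c = 1100101, weight = 4.
  m = 01 → c = 0101011, weight = 4.
  m = 11 → c = 1001110, weight = 4.
Tally weights:
  weight 0: 1 codewords.
  weight 4: 3 codewords.
Minimum distance d = smallest w > 0 with A_w > 0 = 4.
Sanity: Σ A_w = 4 = 2^2 = 4 ✓.


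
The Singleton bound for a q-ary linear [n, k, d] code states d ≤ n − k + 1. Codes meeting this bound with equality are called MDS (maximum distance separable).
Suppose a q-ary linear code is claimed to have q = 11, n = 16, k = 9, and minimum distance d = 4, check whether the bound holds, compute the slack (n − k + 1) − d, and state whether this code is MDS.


Singleton RHS = n − k + 1 = 8, slack = 4, bound satisfied, not MDS.

Singleton bound: d ≤ n − k + 1.
Here n = 16, k = 9, so n − k + 1 = 8.
Given d = 4, check d ≤ 8: YES.
Slack = (n − k + 1) − d = 4.
The code is NOT MDS (slack = 4 > 0).
Description: the claimed parameters are [16, 9, 4]_11; such a code would be non-MDS.


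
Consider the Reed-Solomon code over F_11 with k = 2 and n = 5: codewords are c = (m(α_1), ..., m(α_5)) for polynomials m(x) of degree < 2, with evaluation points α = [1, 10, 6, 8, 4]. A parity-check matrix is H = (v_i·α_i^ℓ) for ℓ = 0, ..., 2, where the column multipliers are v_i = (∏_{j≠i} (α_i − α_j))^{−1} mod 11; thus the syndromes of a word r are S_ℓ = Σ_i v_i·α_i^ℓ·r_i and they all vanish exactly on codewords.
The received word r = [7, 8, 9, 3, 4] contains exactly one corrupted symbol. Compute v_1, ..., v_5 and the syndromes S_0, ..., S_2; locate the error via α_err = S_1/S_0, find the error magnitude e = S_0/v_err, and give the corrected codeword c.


S = (6, 6, 6), error at position 1, error magnitude e = 5, c = [2, 8, 9, 3, 4].

Step 1: column multipliers v_i = (∏_{j≠i}(α_i − α_j))^{−1} mod 11.
  i = 1 (α = 1): (1−10)(1−6)(1−8)(1−4) = (−9)·(−5)·(−7)·(−3) = 945 ≡ 10, so v_1 = 10^{−1} = 10 (mod 11).
  i = 2 (α = 10): (10−1)(10−6)(10−8)(10−4) = 9·4·2·6 = 432 ≡ 3, so v_2 = 3^{−1} = 4 (mod 11).
  i = 3 (α = 6): (6−1)(6−10)(6−8)(6−4) = 5·(−4)·(−2)·2 = 80 ≡ 3, so v_3 = 3^{−1} = 4 (mod 11).
  i = 4 (α = 8): (8−1)(8−10)(8−6)(8−4) = 7·(−2)·2·4 = −112 ≡ 9, so v_4 = 9^{−1} = 5 (mod 11).
  i = 5 (α = 4): (4−1)(4−10)(4−6)(4−8) = 3·(−6)·(−2)·(−4) = −144 ≡ 10, so v_5 = 10^{−1} = 10 (mod 11).
  v = [10, 4, 4, 5, 10].
Step 2: syndromes of r = [7, 8, 9, 3, 4] (all sums mod 11).
  S_0 = Σ v_i r_i = 10·7 + 4·8 + 4·9 + 5·3 + 10·4 = 193 ≡ 6.
  S_1 = Σ v_i α_i r_i = 10·1·7 + 4·10·8 + 4·6·9 + 5·8·3 + 10·4·4 = 886 ≡ 6.
  α_i^2 mod 11 = [1, 1, 3, 9, 5].
  S_2 = Σ v_i α_i^2 r_i = 10·1·7 + 4·1·8 + 4·3·9 + 5·9·3 + 10·5·4 = 545 ≡ 6.
  S = (6, 6, 6) ≠ 0, so r is not a codeword (an error is present).
Step 3: locate the error. For a single error e at position i, S_ℓ = v_i·e·α_i^ℓ, so α_err = S_1/S_0.
  S_0^{−1} = 6^{−1} = 2 (mod 11), so α_err = 6·2 = 12 ≡ 1 = α_1. Error position i = 1.
  Consistency check: S_2/S_1 = 6·2 = 12 ≡ 1 = α_err ✓ (single-error assumption holds).
Step 4: error magnitude e = S_0/v_1 = S_0·∏_{j≠1}(α_1 − α_j) = 6·10 = 60 ≡ 5 (mod 11).
Step 5: correct position 1: c_1 = r_1 − e = 7 − 5 ≡ 2 (mod 11). Hence c = [2, 8, 9, 3, 4].
  Check: interpolating c through the α_i gives m(x) = 5 + 8·x (degree < 2) with m(α_i) = c_i for every i, so c is indeed a codeword.


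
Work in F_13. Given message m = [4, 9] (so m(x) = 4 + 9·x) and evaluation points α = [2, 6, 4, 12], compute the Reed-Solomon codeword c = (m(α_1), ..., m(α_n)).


c = [9, 6, 1, 8]

Message polynomial: m(x) = 4 + 9·x (mod 13).
For each evaluation point α_i, compute m(α_i) mod 13:
  α_1 = 2: Horner steps 9 → 9, so m(2) = 9.
  α_2 = 6: Horner steps 9 → 6, so m(6) = 6.
  α_3 = 4: Horner steps 9 → 1, so m(4) = 1.
  α_4 = 12: Horner steps 9 → 8, so m(12) = 8.
Codeword c = [9, 6, 1, 8] ∈ F_13^4.


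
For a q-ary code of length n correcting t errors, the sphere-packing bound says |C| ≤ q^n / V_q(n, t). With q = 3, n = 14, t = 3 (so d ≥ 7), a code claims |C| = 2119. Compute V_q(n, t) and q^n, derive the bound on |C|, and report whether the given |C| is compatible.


V_q(n, t) = 3305, q^n = 4782969, Hamming bound = 1447, |C| = 2119 > bound (violated).

Step 1: Compute V_q(n, t) = Σ_{j=0}^3 C(n, j) (q−1)^j.
  j = 0: C(14,0)·(2)^0 = 1·1 = 1.
  j = 1: C(14,1)·(2)^1 = 14·2 = 28.
  j = 2: C(14,2)·(2)^2 = 91·4 = 364.
  j = 3: C(14,3)·(2)^3 = 364·8 = 2912.
  V_q(n, t) = 1 + 28 + 364 + 2912 = 3305.
Step 2: q^n = 3^14 = 4782969.
Step 3: Hamming bound ⌊q^n / V_q(n,t)⌋ = ⌊4782969/3305⌋ = 1447.
Step 4: Compare |C| = 2119 to 1447: violated.
The claimed |C| lies above the Hamming bound, so no 3-ary code of length 14 with d ≥ 7 can have 2119 codewords.


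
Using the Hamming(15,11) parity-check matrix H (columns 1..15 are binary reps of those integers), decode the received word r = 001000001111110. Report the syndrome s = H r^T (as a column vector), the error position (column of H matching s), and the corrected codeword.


s = (0, 1, 0, 0)^T, error position = 4, corrected codeword c = 001100001111110

Compute s = H r^T mod 2 one row at a time:
  s_1 = 0 + 1 + 1 + 1 + 1 + 1 + 1 + 0 = 6 ≡ 0 (mod 2).
  s_2 = 0 + 0 + 0 + 0 + 1 + 1 + 1 + 0 = 3 ≡ 1 (mod 2).
  s_3 = 0 + 1 + 0 + 0 + 1 + 1 + 1 + 0 = 4 ≡ 0 (mod 2).
  s_4 = 0 + 1 + 0 + 0 + 1 + 1 + 1 + 0 = 4 ≡ 0 (mod 2).
s = (0, 1, 0, 0)^T — this equals column 4 of H (binary 0100), so error is at position 4.
Correct: flip bit 4 of r = 001000001111110 to get c = 001100001111110.


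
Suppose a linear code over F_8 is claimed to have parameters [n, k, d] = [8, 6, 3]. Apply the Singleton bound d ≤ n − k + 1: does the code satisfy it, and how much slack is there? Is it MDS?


Singleton RHS = n − k + 1 = 3, slack = 0, bound satisfied, MDS.

Singleton bound: d ≤ n − k + 1.
Here n = 8, k = 6, so n − k + 1 = 3.
Given d = 3, check d ≤ 3: YES.
Slack = (n − k + 1) − d = 0.
The code is MDS (slack = 0).
Description: the claimed parameters are [8, 6, 3]_8; such a code would be MDS (meets Singleton bound).


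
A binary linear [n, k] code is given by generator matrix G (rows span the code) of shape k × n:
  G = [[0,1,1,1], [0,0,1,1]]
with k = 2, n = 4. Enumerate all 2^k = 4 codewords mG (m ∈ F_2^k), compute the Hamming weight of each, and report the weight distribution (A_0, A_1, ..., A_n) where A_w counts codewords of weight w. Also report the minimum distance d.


Weight distribution: A_0 = 1, A_1 = 1, A_2 = 1, A_3 = 1. Minimum distance d = 1.

Enumerate all 2^2 = 4 messages m ∈ F_2^2.
For each, compute codeword c = mG in F_2^4, then tally its weight.
  m = 00 → c = 0000, weight = 0.
  m = 10 → c = 0111, weight = 3.
  m = 01 → c = 0011, weight = 2.
  m = 11 → c = 0100, weight = 1.
Tally weights:
  weight 0: 1 codewords.
  weight 1: 1 codewords.
  weight 2: 1 codewords.
  weight 3: 1 codewords.
Minimum distance d = smallest w > 0 with A_w > 0 = 1.
Sanity: Σ A_w = 4 = 2^2 = 4 ✓.


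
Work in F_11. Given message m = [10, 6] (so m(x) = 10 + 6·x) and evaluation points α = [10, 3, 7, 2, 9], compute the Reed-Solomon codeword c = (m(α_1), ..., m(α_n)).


c = [4, 6, 8, 0, 9]

Message polynomial: m(x) = 10 + 6·x (mod 11).
For each evaluation point α_i, compute m(α_i) mod 11:
  α_1 = 10: Horner steps 6 → 4, so m(10) = 4.
  α_2 = 3: Horner steps 6 → 6, so m(3) = 6.
  α_3 = 7: Horner steps 6 → 8, so m(7) = 8.
  α_4 = 2: Horner steps 6 → 0, so m(2) = 0.
  α_5 = 9: Horner steps 6 → 9, so m(9) = 9.
Codeword c = [4, 6, 8, 0, 9] ∈ F_11^5.


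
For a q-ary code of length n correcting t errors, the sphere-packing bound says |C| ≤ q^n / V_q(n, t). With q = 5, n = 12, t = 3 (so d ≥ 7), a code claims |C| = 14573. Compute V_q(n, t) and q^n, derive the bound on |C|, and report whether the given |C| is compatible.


V_q(n, t) = 15185, q^n = 244140625, Hamming bound = 16077, |C| = 14573 ≤ bound (satisfied).

Step 1: Compute V_q(n, t) = Σ_{j=0}^3 C(n, j) (q−1)^j.
  j = 0: C(12,0)·(4)^0 = 1·1 = 1.
  j = 1: C(12,1)·(4)^1 = 12·4 = 48.
  j = 2: C(12,2)·(4)^2 = 66·16 = 1056.
  j = 3: C(12,3)·(4)^3 = 220·64 = 14080.
  V_q(n, t) = 1 + 48 + 1056 + 14080 = 15185.
Step 2: q^n = 5^12 = 244140625.
Step 3: Hamming bound ⌊q^n / V_q(n,t)⌋ = ⌊244140625/15185⌋ = 16077.
Step 4: Compare |C| = 14573 to 16077: satisfied.
The claimed |C| lies below the Hamming bound.


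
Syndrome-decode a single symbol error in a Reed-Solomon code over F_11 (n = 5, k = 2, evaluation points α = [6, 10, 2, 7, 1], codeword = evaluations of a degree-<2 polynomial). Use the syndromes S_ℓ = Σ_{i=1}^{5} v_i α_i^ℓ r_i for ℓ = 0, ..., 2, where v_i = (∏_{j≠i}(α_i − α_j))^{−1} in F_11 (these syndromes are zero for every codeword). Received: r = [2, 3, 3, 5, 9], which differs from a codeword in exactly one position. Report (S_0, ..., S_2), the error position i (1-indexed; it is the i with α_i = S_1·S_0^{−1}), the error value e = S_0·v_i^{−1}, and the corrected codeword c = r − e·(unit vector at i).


S = (7, 3, 6), error at position 3, error magnitude e = 2, c = [2, 3, 1, 5, 9].

Step 1: column multipliers v_i = (∏_{j≠i}(α_i − α_j))^{−1} mod 11.
  i = 1 (α = 6): (6−10)(6−2)(6−7)(6−1) = (−4)·4·(−1)·5 = 80 ≡ 3, so v_1 = 3^{−1} = 4 (mod 11).
  i = 2 (α = 10): (10−6)(10−2)(10−7)(10−1) = 4·8·3·9 = 864 ≡ 6, so v_2 = 6^{−1} = 2 (mod 11).
  i = 3 (α = 2): (2−6)(2−10)(2−7)(2−1) = (−4)·(−8)·(−5)·1 = −160 ≡ 5, so v_3 = 5^{−1} = 9 (mod 11).
  i = 4 (α = 7): (7−6)(7−10)(7−2)(7−1) = 1·(−3)·5·6 = −90 ≡ 9, so v_4 = 9^{−1} = 5 (mod 11).
  i = 5 (α = 1): (1−6)(1−10)(1−2)(1−7) = (−5)·(−9)·(−1)·(−6) = 270 ≡ 6, so v_5 = 6^{−1} = 2 (mod 11).
  v = [4, 2, 9, 5, 2].
Step 2: syndromes of r = [2, 3, 3, 5, 9] (all sums mod 11).
  S_0 = Σ v_i r_i = 4·2 + 2·3 + 9·3 + 5·5 + 2·9 = 84 ≡ 7.
  S_1 = Σ v_i α_i r_i = 4·6·2 + 2·10·3 + 9·2·3 + 5·7·5 + 2·1·9 = 355 ≡ 3.
  α_i^2 mod 11 = [3, 1, 4, 5, 1].
  S_2 = Σ v_i α_i^2 r_i = 4·3·2 + 2·1·3 + 9·4·3 + 5·5·5 + 2·1·9 = 281 ≡ 6.
  S = (7, 3, 6) ≠ 0, so r is not a codeword (an error is present).
Step 3: locate the error. For a single error e at position i, S_ℓ = v_i·e·α_i^ℓ, so α_err = S_1/S_0.
  S_0^{−1} = 7^{−1} = 8 (mod 11), so α_err = 3·8 = 24 ≡ 2 = α_3. Error position i = 3.
  Consistency check: S_2/S_1 = 6·4 = 24 ≡ 2 = α_err ✓ (single-error assumption holds).
Step 4: error magnitude e = S_0/v_3 = S_0·∏_{j≠3}(α_3 − α_j) = 7·5 = 35 ≡ 2 (mod 11).
Step 5: correct position 3: c_3 = r_3 − e = 3 − 2 ≡ 1 (mod 11). Hence c = [2, 3, 1, 5, 9].
  Check: interpolating c through the α_i gives m(x) = 6 + 3·x (degree < 2) with m(α_i) = c_i for every i, so c is indeed a codeword.
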